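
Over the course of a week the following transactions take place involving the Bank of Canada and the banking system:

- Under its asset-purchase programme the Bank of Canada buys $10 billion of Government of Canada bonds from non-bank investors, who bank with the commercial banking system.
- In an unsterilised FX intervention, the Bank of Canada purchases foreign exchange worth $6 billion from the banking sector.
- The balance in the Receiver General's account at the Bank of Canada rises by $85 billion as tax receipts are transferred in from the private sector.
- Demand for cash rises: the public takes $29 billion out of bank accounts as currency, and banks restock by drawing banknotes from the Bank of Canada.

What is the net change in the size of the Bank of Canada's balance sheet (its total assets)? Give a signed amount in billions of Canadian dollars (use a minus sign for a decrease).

Bank of Canada balance sheet:
  Assets:      Securities +$10B, Foreign assets +$6B
  Liabilities: Bank reserves −$98B, Currency in circulation +$29B, Government deposits +$85B
Change in total Bank of Canada assets = +$16 billion.

+$16 billion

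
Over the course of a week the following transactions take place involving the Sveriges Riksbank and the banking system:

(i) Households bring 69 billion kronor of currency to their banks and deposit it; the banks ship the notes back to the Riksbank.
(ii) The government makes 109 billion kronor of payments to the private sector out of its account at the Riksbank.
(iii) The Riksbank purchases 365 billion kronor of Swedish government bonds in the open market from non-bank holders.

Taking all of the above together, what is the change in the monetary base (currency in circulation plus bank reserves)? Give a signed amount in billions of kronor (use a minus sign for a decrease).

+474 billion

Riksbank balance sheet:
  Assets:      Securities +365B
  Liabilities: Bank reserves +543B, Currency in circulation −69B, Government deposits −109B
Monetary base = currency + reserves: −69B + (+543B) = +474 billion.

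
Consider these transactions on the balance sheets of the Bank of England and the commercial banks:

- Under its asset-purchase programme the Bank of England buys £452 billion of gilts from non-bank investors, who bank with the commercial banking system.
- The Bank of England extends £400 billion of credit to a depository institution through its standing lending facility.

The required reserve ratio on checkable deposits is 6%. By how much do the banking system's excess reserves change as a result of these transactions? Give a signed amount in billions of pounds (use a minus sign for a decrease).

Asset purchase (from non-banks) £452 billion: reserves +£452B, deposits +£452B.
Discount-window loan £400 billion: reserves +£400B, deposits 0.
Totals: Δreserves = +£852B, Δdeposits = +£452B.
Δrequired reserves = 6% × +£452B = +£27.12B.
Δexcess reserves = Δreserves − Δrequired = +£852B − (+£27.12B) = +£824.88 billion.

+£824.88 billion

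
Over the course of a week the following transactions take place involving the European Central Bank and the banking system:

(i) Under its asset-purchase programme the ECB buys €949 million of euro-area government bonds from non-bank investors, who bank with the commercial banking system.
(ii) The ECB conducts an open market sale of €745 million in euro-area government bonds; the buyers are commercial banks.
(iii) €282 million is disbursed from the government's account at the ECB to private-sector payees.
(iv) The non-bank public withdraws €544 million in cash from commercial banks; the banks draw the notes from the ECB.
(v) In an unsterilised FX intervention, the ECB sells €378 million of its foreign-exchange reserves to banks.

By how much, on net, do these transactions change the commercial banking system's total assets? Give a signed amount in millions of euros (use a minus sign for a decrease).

Asset purchase (from non-banks) €949 million: bank balance sheets expand → +€949M.
OMO sale (to banks) €745 million: just an asset swap on bank balance sheets → 0.
Government spending €282 million: bank balance sheets expand → +€282M.
Currency withdrawal €544 million: bank balance sheets shrink → −€544M.
FX sale €378 million: just an asset swap on bank balance sheets → 0.
Net: 949 + 0 + 282 − 544 + 0 = +€687 million.

+€687 million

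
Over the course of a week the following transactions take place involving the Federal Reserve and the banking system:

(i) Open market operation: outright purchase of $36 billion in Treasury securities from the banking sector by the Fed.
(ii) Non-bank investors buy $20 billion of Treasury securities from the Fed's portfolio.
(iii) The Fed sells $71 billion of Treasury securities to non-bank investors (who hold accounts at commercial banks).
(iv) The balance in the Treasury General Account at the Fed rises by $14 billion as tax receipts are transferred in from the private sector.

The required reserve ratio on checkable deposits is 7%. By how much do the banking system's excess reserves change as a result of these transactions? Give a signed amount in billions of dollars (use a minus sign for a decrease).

-$61.65 billion

OMO purchase (from banks) $36 billion: reserves +$36B, deposits 0.
Asset sale (to non-banks) $20 billion: reserves −$20B, deposits −$20B.
Asset sale (to non-banks) $71 billion: reserves −$71B, deposits −$71B.
Government account inflow $14 billion: reserves −$14B, deposits −$14B.
Totals: Δreserves = −$69B, Δdeposits = −$105B.
Δrequired reserves = 7% × −$105B = −$7.35B.
Δexcess reserves = Δreserves − Δrequired = −$69B − (−$7.35B) = -$61.65 billion.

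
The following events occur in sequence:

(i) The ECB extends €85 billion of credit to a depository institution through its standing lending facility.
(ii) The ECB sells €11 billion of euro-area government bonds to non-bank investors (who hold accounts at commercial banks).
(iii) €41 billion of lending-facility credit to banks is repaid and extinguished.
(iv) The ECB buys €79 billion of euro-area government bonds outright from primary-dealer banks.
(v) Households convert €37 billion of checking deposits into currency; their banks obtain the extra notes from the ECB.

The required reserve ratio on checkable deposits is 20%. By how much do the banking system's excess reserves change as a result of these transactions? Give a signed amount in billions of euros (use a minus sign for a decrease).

+€84.6 billion

Discount-window loan €85 billion: reserves +€85B, deposits 0.
Asset sale (to non-banks) €11 billion: reserves −€11B, deposits −€11B.
Discount-window repayment €41 billion: reserves −€41B, deposits 0.
OMO purchase (from banks) €79 billion: reserves +€79B, deposits 0.
Currency withdrawal €37 billion: reserves −€37B, deposits −€37B.
Totals: Δreserves = +€75B, Δdeposits = −€48B.
Δrequired reserves = 20% × −€48B = −€9.6B.
Δexcess reserves = Δreserves − Δrequired = +€75B − (−€9.6B) = +€84.6 billion.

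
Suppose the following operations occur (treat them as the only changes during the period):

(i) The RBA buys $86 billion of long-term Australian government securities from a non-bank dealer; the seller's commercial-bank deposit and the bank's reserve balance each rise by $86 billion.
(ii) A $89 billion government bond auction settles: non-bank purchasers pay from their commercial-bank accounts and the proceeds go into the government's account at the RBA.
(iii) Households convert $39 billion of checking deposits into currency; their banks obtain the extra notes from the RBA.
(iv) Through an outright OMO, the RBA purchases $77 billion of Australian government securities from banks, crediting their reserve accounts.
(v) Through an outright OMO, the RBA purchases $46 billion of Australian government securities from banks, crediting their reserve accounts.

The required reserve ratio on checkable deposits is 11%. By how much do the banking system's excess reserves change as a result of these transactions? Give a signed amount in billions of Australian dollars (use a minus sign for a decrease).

+$85.62 billion

Asset purchase (from non-banks) $86 billion: reserves +$86B, deposits +$86B.
Government account inflow $89 billion: reserves −$89B, deposits −$89B.
Currency withdrawal $39 billion: reserves −$39B, deposits −$39B.
OMO purchase (from banks) $77 billion: reserves +$77B, deposits 0.
OMO purchase (from banks) $46 billion: reserves +$46B, deposits 0.
Totals: Δreserves = +$81B, Δdeposits = −$42B.
Δrequired reserves = 11% × −$42B = −$4.62B.
Δexcess reserves = Δreserves − Δrequired = +$81B − (−$4.62B) = +$85.62 billion.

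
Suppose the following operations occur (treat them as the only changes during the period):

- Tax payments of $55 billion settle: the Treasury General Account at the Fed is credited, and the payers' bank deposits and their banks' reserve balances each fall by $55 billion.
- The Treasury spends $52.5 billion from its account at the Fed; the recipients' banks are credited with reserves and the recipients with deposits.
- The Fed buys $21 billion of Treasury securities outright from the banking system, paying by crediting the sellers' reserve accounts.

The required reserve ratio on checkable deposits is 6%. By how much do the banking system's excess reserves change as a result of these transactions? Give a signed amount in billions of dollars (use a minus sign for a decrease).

Government account inflow $55 billion: reserves −$55B, deposits −$55B.
Government spending $52.5 billion: reserves +$52.5B, deposits +$52.5B.
OMO purchase (from banks) $21 billion: reserves +$21B, deposits 0.
Totals: Δreserves = +$18.5B, Δdeposits = −$2.5B.
Δrequired reserves = 6% × −$2.5B = −$0.15B.
Δexcess reserves = Δreserves − Δrequired = +$18.5B − (−$0.15B) = +$18.65 billion.

+$18.65 billion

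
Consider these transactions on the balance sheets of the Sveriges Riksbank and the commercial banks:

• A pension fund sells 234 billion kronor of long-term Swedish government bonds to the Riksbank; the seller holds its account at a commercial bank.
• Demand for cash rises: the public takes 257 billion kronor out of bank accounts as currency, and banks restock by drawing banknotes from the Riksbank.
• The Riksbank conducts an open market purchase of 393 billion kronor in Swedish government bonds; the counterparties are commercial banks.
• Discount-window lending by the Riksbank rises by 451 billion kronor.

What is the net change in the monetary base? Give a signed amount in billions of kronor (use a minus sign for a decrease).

Asset purchase (from non-banks) 234 billion kronor: Riksbank balance sheet expands → +234B.
Currency withdrawal 257 billion kronor: just a shift between currency and reserves — both are base money → 0.
OMO purchase (from banks) 393 billion kronor: Riksbank balance sheet expands → +393B.
Discount-window loan 451 billion kronor: Riksbank balance sheet expands → +451B.
Net: 234 + 0 + 393 + 451 = +1078 billion.

+1078 billion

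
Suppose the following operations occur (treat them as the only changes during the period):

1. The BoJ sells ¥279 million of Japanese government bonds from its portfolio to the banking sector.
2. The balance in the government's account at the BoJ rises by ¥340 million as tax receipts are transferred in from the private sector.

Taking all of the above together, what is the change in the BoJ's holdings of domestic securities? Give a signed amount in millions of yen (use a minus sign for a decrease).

BoJ balance sheet:
  Assets:      Securities −¥279M
  Liabilities: Bank reserves −¥619M, Government deposits +¥340M
Commercial banking system:
  Assets:      Reserves at CB −¥619M, Securities +¥279M
  Liabilities: Checkable deposits −¥340M
So the change in the BoJ's holdings of domestic securities is -¥279 million.

-¥279 million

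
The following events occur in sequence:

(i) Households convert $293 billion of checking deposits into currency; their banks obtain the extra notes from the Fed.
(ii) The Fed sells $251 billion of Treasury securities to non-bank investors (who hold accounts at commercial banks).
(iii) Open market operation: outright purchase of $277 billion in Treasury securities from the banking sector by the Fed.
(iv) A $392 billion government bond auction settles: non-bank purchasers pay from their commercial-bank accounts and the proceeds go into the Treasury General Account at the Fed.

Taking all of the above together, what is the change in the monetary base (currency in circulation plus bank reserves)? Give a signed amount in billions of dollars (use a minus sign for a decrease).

-$366 billion

Fed balance sheet:
  Assets:      Securities +$26B
  Liabilities: Bank reserves −$659B, Currency in circulation +$293B, Government deposits +$392B
Commercial banking system:
  Assets:      Reserves at CB −$659B, Securities −$277B
  Liabilities: Checkable deposits −$936B
Monetary base = currency + reserves: +$293B + (−$659B) = -$366 billion.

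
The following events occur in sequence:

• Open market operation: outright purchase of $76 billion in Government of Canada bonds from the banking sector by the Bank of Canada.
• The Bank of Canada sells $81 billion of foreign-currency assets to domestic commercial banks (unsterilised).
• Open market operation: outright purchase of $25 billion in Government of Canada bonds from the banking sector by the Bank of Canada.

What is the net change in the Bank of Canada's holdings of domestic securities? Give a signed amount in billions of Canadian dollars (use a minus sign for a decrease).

OMO purchase (from banks) $76 billion: securities added to the Bank of Canada's portfolio → +$76B.
FX sale $81 billion: the Bank of Canada's securities portfolio is untouched → 0.
OMO purchase (from banks) $25 billion: securities added to the Bank of Canada's portfolio → +$25B.
Net: 76 + 0 + 25 = +$101 billion.

+$101 billion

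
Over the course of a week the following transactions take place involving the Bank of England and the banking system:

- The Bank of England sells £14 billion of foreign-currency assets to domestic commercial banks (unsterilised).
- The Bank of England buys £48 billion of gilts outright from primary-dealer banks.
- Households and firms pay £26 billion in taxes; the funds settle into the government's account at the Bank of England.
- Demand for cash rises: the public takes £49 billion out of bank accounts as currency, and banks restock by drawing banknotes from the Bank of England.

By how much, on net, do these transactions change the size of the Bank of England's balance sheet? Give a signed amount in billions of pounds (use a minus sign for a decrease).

+£34 billion

FX sale £14 billion: a Bank of England asset is shed → −£14B.
OMO purchase (from banks) £48 billion: a Bank of England asset is acquired → +£48B.
Government account inflow £26 billion: only the composition of liabilities changes → 0.
Currency withdrawal £49 billion: only the composition of liabilities changes → 0.
Net: −14 + 48 + 0 + 0 = +£34 billion.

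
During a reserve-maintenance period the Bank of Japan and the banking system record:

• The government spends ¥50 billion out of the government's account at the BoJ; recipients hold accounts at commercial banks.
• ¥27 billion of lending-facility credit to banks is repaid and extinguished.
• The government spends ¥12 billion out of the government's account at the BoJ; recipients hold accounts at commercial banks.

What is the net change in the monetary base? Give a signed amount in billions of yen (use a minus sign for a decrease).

+¥35 billion

Government spending ¥50 billion: a non-base liability converts back to reserves → +¥50B.
Discount-window repayment ¥27 billion: BoJ balance sheet contracts → −¥27B.
Government spending ¥12 billion: a non-base liability converts back to reserves → +¥12B.
Net: 50 − 27 + 12 = +¥35 billion.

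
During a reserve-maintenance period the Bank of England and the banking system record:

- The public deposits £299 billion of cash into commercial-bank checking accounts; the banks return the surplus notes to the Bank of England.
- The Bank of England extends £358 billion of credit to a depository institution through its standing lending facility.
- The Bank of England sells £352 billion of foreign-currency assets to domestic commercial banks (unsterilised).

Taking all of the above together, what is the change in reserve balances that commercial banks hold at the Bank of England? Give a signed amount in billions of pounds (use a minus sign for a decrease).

+£305 billion

Currency deposit £299 billion: returned notes are swapped for reserve credit → +£299B.
Discount-window loan £358 billion: the loan is credited to the bank's reserve account → +£358B.
FX sale £352 billion: the buying banks pay out of their reserve balances → −£352B.
Net: 299 + 358 − 352 = +£305 billion.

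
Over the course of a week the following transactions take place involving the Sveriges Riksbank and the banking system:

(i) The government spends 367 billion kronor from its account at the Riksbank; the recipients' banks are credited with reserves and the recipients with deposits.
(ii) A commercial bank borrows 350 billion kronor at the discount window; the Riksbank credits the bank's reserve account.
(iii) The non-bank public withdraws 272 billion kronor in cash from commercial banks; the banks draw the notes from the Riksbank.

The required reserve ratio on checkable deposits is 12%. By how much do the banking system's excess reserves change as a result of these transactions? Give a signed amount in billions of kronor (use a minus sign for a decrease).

Government spending 367 billion kronor: reserves +367B, deposits +367B.
Discount-window loan 350 billion kronor: reserves +350B, deposits 0.
Currency withdrawal 272 billion kronor: reserves −272B, deposits −272B.
Totals: Δreserves = +445B, Δdeposits = +95B.
Δrequired reserves = 12% × +95B = +11.4B.
Δexcess reserves = Δreserves − Δrequired = +445B − (+11.4B) = +433.6 billion.

+433.6 billion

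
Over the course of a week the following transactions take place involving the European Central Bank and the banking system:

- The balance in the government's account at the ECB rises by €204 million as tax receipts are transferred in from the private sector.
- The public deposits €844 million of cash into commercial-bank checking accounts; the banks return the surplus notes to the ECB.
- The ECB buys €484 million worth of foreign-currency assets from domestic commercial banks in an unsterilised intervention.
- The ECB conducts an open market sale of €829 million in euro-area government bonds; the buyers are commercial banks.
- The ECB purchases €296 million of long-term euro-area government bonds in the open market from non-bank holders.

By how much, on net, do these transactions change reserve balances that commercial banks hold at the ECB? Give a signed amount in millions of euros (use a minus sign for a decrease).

ECB balance sheet:
  Assets:      Securities −€533M, Foreign assets +€484M
  Liabilities: Bank reserves +€591M, Currency in circulation −€844M, Government deposits +€204M
Commercial banking system:
  Assets:      Reserves at CB +€591M, Securities +€829M, Foreign assets −€484M
  Liabilities: Checkable deposits +€936M
So the change in reserve balances that commercial banks hold at the ECB is +€591 million.

+€591 million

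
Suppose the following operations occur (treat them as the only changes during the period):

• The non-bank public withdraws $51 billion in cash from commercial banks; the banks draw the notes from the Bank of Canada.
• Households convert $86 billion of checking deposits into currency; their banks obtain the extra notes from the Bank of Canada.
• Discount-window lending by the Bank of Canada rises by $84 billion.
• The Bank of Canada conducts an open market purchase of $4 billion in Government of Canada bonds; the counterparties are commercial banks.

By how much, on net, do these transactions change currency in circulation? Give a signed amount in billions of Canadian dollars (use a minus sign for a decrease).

+$137 billion

Currency withdrawal $51 billion: notes leave the central bank → +$51B.
Currency withdrawal $86 billion: notes leave the central bank → +$86B.
Discount-window loan $84 billion: no currency enters or leaves circulation → 0.
OMO purchase (from banks) $4 billion: no currency enters or leaves circulation → 0.
Net: 51 + 86 + 0 + 0 = +$137 billion.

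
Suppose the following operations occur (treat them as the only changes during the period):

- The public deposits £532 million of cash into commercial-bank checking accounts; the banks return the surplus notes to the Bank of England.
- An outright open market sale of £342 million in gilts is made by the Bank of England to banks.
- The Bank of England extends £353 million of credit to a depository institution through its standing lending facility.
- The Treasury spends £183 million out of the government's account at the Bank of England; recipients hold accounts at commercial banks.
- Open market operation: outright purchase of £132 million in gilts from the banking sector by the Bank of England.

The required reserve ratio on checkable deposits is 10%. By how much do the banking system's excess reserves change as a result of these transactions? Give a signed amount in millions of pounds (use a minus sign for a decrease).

+£786.5 million

Currency deposit £532 million: reserves +£532M, deposits +£532M.
OMO sale (to banks) £342 million: reserves −£342M, deposits 0.
Discount-window loan £353 million: reserves +£353M, deposits 0.
Government spending £183 million: reserves +£183M, deposits +£183M.
OMO purchase (from banks) £132 million: reserves +£132M, deposits 0.
Totals: Δreserves = +£858M, Δdeposits = +£715M.
Δrequired reserves = 10% × +£715M = +£71.5M.
Δexcess reserves = Δreserves − Δrequired = +£858M − (+£71.5M) = +£786.5 million.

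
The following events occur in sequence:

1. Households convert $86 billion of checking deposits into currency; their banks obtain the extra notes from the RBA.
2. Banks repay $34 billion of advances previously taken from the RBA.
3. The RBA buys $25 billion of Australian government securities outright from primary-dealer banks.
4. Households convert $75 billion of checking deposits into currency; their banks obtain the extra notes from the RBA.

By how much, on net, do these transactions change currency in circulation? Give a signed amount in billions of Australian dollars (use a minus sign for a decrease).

+$161 billion

Currency withdrawal $86 billion: notes leave the central bank → +$86B.
Discount-window repayment $34 billion: no currency enters or leaves circulation → 0.
OMO purchase (from banks) $25 billion: no currency enters or leaves circulation → 0.
Currency withdrawal $75 billion: notes leave the central bank → +$75B.
Net: 86 + 0 + 0 + 75 = +$161 billion.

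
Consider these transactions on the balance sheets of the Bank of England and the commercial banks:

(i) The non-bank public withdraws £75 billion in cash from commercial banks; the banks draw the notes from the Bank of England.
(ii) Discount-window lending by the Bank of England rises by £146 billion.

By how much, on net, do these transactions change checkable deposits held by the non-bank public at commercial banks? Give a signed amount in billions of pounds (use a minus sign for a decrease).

-£75 billion

Currency withdrawal £75 billion: non-bank counterparties' bank balances fall → −£75B.
Discount-window loan £146 billion: the counterparty is a bank, so public deposits are unchanged → 0.
Net: −75 + 0 = -£75 billion.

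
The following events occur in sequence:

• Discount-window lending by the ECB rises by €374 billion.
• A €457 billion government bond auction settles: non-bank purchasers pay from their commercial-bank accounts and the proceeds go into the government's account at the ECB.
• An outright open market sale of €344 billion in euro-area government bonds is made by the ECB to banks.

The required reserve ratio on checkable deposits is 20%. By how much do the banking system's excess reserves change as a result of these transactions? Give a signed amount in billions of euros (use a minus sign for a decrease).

Discount-window loan €374 billion: reserves +€374B, deposits 0.
Government account inflow €457 billion: reserves −€457B, deposits −€457B.
OMO sale (to banks) €344 billion: reserves −€344B, deposits 0.
Totals: Δreserves = −€427B, Δdeposits = −€457B.
Δrequired reserves = 20% × −€457B = −€91.4B.
Δexcess reserves = Δreserves − Δrequired = −€427B − (−€91.4B) = -€335.6 billion.

-€335.6 billion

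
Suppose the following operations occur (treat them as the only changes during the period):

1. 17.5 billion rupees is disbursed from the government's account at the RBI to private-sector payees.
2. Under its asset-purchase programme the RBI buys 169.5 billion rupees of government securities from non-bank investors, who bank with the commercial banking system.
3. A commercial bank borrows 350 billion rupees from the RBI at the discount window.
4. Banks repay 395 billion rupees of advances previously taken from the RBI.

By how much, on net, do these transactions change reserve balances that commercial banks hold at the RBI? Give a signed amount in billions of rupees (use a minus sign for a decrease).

+142 billion

Government spending 17.5 billion rupees: government payments flow into bank reserve accounts → +17.5B.
Asset purchase (from non-banks) 169.5 billion rupees: the RBI pays by crediting reserve accounts → +169.5B.
Discount-window loan 350 billion rupees: the loan is credited to the bank's reserve account → +350B.
Discount-window repayment 395 billion rupees: repayment is debited from reserves → −395B.
Net: 17.5 + 169.5 + 350 − 395 = +142 billion.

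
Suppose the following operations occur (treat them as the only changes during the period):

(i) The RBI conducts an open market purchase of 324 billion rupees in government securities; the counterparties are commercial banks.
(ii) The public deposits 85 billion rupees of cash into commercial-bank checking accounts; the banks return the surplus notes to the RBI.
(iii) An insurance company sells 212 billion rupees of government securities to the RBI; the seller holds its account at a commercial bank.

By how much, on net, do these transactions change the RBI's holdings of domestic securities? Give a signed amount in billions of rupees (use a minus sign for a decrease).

RBI balance sheet:
  Assets:      Securities +536B
  Liabilities: Bank reserves +621B, Currency in circulation −85B
Commercial banking system:
  Assets:      Reserves at CB +621B, Securities −324B
  Liabilities: Checkable deposits +297B
So the change in the RBI's holdings of domestic securities is +536 billion.

+536 billion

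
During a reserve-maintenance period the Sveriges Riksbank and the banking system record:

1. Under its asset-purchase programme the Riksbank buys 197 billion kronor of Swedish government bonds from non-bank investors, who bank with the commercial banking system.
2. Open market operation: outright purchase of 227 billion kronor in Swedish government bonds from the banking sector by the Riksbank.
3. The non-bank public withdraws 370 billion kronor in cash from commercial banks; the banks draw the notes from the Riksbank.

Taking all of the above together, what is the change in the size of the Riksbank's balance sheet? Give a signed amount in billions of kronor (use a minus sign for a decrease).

+424 billion

Riksbank balance sheet:
  Assets:      Securities +424B
  Liabilities: Bank reserves +54B, Currency in circulation +370B
Commercial banking system:
  Assets:      Reserves at CB +54B, Securities −227B
  Liabilities: Checkable deposits −173B
Change in total Riksbank assets = +424 billion.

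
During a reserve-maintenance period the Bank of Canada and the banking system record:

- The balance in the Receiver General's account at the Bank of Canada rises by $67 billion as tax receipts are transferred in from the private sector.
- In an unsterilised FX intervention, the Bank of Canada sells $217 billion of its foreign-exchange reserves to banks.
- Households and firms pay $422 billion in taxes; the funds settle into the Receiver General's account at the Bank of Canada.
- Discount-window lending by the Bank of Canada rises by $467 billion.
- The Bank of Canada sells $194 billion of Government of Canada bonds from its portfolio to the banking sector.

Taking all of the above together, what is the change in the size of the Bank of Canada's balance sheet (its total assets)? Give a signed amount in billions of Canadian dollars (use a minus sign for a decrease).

+$56 billion

Bank of Canada balance sheet:
  Assets:      Securities −$194B, Loans to banks +$467B, Foreign assets −$217B
  Liabilities: Bank reserves −$433B, Government deposits +$489B
Commercial banking system:
  Assets:      Reserves at CB −$433B, Securities +$194B, Foreign assets +$217B
  Liabilities: Checkable deposits −$489B, Borrowings from CB +$467B
Change in total Bank of Canada assets = +$56 billion.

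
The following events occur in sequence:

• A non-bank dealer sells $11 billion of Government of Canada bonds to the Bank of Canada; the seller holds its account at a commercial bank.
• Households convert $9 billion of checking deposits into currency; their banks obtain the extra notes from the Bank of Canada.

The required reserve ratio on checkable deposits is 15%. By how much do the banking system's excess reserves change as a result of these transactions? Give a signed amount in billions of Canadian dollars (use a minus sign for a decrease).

+$1.7 billion

Asset purchase (from non-banks) $11 billion: reserves +$11B, deposits +$11B.
Currency withdrawal $9 billion: reserves −$9B, deposits −$9B.
Totals: Δreserves = +$2B, Δdeposits = +$2B.
Δrequired reserves = 15% × +$2B = +$0.3B.
Δexcess reserves = Δreserves − Δrequired = +$2B − (+$0.3B) = +$1.7 billion.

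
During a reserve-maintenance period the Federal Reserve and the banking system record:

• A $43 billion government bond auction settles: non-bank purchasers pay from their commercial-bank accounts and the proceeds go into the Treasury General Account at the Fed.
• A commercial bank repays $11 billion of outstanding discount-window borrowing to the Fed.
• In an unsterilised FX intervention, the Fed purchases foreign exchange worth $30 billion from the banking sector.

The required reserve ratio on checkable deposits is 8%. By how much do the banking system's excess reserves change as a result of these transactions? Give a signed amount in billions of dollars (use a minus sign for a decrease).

Government account inflow $43 billion: reserves −$43B, deposits −$43B.
Discount-window repayment $11 billion: reserves −$11B, deposits 0.
FX purchase $30 billion: reserves +$30B, deposits 0.
Totals: Δreserves = −$24B, Δdeposits = −$43B.
Δrequired reserves = 8% × −$43B = −$3.44B.
Δexcess reserves = Δreserves − Δrequired = −$24B − (−$3.44B) = -$20.56 billion.

-$20.56 billion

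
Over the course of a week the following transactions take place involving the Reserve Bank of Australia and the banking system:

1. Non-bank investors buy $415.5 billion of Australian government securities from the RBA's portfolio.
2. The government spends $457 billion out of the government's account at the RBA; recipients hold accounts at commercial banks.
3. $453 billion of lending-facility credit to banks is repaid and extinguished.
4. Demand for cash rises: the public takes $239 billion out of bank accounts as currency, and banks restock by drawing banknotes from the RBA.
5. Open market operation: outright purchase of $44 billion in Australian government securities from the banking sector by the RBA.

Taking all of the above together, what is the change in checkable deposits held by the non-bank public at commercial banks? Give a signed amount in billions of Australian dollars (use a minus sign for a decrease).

-$197.5 billion

RBA balance sheet:
  Assets:      Securities −$371.5B, Loans to banks −$453B
  Liabilities: Bank reserves −$606.5B, Currency in circulation +$239B, Government deposits −$457B
Commercial banking system:
  Assets:      Reserves at CB −$606.5B, Securities −$44B
  Liabilities: Checkable deposits −$197.5B, Borrowings from CB −$453B
So the change in checkable deposits held by the non-bank public at commercial banks is -$197.5 billion.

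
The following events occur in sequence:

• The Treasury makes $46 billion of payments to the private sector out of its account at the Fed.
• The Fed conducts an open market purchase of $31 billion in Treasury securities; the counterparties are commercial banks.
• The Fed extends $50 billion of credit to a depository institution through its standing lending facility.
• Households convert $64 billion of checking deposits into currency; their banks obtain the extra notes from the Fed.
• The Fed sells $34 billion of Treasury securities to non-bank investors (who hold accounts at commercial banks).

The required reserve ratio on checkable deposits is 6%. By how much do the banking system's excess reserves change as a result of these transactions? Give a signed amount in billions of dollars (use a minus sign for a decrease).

+$32.12 billion

Government spending $46 billion: reserves +$46B, deposits +$46B.
OMO purchase (from banks) $31 billion: reserves +$31B, deposits 0.
Discount-window loan $50 billion: reserves +$50B, deposits 0.
Currency withdrawal $64 billion: reserves −$64B, deposits −$64B.
Asset sale (to non-banks) $34 billion: reserves −$34B, deposits −$34B.
Totals: Δreserves = +$29B, Δdeposits = −$52B.
Δrequired reserves = 6% × −$52B = −$3.12B.
Δexcess reserves = Δreserves − Δrequired = +$29B − (−$3.12B) = +$32.12 billion.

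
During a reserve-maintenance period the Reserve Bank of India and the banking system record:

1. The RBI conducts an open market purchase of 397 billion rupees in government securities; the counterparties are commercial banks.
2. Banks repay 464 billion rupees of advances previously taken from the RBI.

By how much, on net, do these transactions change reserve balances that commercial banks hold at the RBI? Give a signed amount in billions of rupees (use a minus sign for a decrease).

RBI balance sheet:
  Assets:      Securities +397B, Loans to banks −464B
  Liabilities: Bank reserves −67B
So the change in reserve balances that commercial banks hold at the RBI is -67 billion.

-67 billion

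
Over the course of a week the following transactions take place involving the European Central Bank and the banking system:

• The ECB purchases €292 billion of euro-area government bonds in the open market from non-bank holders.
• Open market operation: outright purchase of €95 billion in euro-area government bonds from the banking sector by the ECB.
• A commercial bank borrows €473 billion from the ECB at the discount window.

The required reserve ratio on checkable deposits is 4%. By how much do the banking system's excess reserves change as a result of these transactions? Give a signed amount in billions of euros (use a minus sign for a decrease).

+€848.32 billion

Asset purchase (from non-banks) €292 billion: reserves +€292B, deposits +€292B.
OMO purchase (from banks) €95 billion: reserves +€95B, deposits 0.
Discount-window loan €473 billion: reserves +€473B, deposits 0.
Totals: Δreserves = +€860B, Δdeposits = +€292B.
Δrequired reserves = 4% × +€292B = +€11.68B.
Δexcess reserves = Δreserves − Δrequired = +€860B − (+€11.68B) = +€848.32 billion.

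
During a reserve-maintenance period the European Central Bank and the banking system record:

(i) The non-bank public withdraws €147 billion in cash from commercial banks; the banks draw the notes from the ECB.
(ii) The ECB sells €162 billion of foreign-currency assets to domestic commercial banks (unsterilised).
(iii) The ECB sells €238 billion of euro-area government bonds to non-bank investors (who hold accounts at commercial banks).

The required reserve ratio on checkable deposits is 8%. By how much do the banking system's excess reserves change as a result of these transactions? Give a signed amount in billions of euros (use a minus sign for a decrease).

Currency withdrawal €147 billion: reserves −€147B, deposits −€147B.
FX sale €162 billion: reserves −€162B, deposits 0.
Asset sale (to non-banks) €238 billion: reserves −€238B, deposits −€238B.
Totals: Δreserves = −€547B, Δdeposits = −€385B.
Δrequired reserves = 8% × −€385B = −€30.8B.
Δexcess reserves = Δreserves − Δrequired = −€547B − (−€30.8B) = -€516.2 billion.

-€516.2 billion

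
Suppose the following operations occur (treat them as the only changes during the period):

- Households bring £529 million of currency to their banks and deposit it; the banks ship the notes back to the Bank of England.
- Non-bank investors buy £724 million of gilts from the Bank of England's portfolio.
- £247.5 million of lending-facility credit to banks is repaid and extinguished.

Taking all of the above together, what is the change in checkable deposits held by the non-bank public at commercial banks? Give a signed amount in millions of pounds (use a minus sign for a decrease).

Currency deposit £529 million: non-bank counterparties' bank balances rise → +£529M.
Asset sale (to non-banks) £724 million: non-bank counterparties' bank balances fall → −£724M.
Discount-window repayment £247.5 million: the counterparty is a bank, so public deposits are unchanged → 0.
Net: 529 − 724 + 0 = -£195 million.

-£195 million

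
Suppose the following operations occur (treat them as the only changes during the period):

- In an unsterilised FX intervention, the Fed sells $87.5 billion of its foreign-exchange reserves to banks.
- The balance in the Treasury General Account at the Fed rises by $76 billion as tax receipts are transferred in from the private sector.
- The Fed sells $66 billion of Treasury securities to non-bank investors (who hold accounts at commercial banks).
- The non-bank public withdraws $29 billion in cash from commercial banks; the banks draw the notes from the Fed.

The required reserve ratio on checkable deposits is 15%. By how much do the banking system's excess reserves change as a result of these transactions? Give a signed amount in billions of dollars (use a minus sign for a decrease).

FX sale $87.5 billion: reserves −$87.5B, deposits 0.
Government account inflow $76 billion: reserves −$76B, deposits −$76B.
Asset sale (to non-banks) $66 billion: reserves −$66B, deposits −$66B.
Currency withdrawal $29 billion: reserves −$29B, deposits −$29B.
Totals: Δreserves = −$258.5B, Δdeposits = −$171B.
Δrequired reserves = 15% × −$171B = −$25.65B.
Δexcess reserves = Δreserves − Δrequired = −$258.5B − (−$25.65B) = -$232.85 billion.

-$232.85 billion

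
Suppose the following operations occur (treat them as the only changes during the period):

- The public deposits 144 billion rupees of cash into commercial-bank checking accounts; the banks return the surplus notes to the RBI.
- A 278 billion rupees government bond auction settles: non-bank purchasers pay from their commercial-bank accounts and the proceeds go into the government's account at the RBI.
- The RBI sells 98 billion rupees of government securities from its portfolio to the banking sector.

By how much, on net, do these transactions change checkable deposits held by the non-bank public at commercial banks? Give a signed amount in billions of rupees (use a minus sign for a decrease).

RBI balance sheet:
  Assets:      Securities −98B
  Liabilities: Bank reserves −232B, Currency in circulation −144B, Government deposits +278B
Commercial banking system:
  Assets:      Reserves at CB −232B, Securities +98B
  Liabilities: Checkable deposits −134B
So the change in checkable deposits held by the non-bank public at commercial banks is -134 billion.

-134 billion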